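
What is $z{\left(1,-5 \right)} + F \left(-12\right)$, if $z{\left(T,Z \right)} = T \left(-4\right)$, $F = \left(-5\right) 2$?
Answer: $116$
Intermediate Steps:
$F = -10$
$z{\left(T,Z \right)} = - 4 T$
$z{\left(1,-5 \right)} + F \left(-12\right) = \left(-4\right) 1 - -120 = -4 + 120 = 116$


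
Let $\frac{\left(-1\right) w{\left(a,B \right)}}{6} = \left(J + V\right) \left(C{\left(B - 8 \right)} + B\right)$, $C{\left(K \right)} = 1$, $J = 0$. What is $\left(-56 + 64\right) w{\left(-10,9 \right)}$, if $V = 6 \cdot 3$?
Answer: $-8640$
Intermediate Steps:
$V = 18$
$w{\left(a,B \right)} = -108 - 108 B$ ($w{\left(a,B \right)} = - 6 \left(0 + 18\right) \left(1 + B\right) = - 6 \cdot 18 \left(1 + B\right) = - 6 \left(18 + 18 B\right) = -108 - 108 B$)
$\left(-56 + 64\right) w{\left(-10,9 \right)} = \left(-56 + 64\right) \left(-108 - 972\right) = 8 \left(-108 - 972\right) = 8 \left(-1080\right) = -8640$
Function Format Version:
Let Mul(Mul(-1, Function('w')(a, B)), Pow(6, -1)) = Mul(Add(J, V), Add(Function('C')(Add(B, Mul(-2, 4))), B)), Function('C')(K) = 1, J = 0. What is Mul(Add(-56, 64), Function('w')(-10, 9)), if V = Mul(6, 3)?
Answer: -8640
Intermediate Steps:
V = 18
Function('w')(a, B) = Add(-108, Mul(-108, B)) (Function('w')(a, B) = Mul(-6, Mul(Add(0, 18), Add(1, B))) = Mul(-6, Mul(18, Add(1, B))) = Mul(-6, Add(18, Mul(18, B))) = Add(-108, Mul(-108, B)))
Mul(Add(-56, 64), Function('w')(-10, 9)) = Mul(Add(-56, 64), Add(-108, Mul(-108, 9))) = Mul(8, Add(-108, -972)) = Mul(8, -1080) = -8640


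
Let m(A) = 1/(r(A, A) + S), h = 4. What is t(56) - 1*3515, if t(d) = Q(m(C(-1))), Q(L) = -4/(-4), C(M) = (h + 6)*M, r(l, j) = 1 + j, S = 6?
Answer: -3514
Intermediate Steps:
C(M) = 10*M (C(M) = (4 + 6)*M = 10*M)
m(A) = 1/(7 + A) (m(A) = 1/((1 + A) + 6) = 1/(7 + A))
Q(L) = 1 (Q(L) = -4*(-1/4) = 1)
t(d) = 1
t(56) - 1*3515 = 1 - 1*3515 = 1 - 3515 = -3514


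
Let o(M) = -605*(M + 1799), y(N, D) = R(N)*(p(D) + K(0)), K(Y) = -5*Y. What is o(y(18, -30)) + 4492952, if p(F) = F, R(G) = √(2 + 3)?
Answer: 3404557 + 18150*√5 ≈ 3.4451e+6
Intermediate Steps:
R(G) = √5
y(N, D) = D*√5 (y(N, D) = √5*(D - 5*0) = √5*(D + 0) = √5*D = D*√5)
o(M) = -1088395 - 605*M (o(M) = -605*(1799 + M) = -1088395 - 605*M)
o(y(18, -30)) + 4492952 = (-1088395 - (-18150)*√5) + 4492952 = (-1088395 + 18150*√5) + 4492952 = 3404557 + 18150*√5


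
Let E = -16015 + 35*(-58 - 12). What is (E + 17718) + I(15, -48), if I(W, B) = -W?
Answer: -762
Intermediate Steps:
E = -18465 (E = -16015 + 35*(-70) = -16015 - 2450 = -18465)
(E + 17718) + I(15, -48) = (-18465 + 17718) - 1*15 = -747 - 15 = -762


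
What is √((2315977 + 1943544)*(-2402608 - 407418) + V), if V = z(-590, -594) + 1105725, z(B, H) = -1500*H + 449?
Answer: 2*I*√2992340690093 ≈ 3.4597e+6*I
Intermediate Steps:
z(B, H) = 449 - 1500*H
V = 1997174 (V = (449 - 1500*(-594)) + 1105725 = (449 + 891000) + 1105725 = 891449 + 1105725 = 1997174)
√((2315977 + 1943544)*(-2402608 - 407418) + V) = √((2315977 + 1943544)*(-2402608 - 407418) + 1997174) = √(4259521*(-2810026) + 1997174) = √(-11969364757546 + 1997174) = √(-11969362760372) = 2*I*√2992340690093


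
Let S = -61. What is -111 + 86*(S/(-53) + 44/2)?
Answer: 99639/53 ≈ 1880.0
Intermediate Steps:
-111 + 86*(S/(-53) + 44/2) = -111 + 86*(-61/(-53) + 44/2) = -111 + 86*(-61*(-1/53) + 44*(½)) = -111 + 86*(61/53 + 22) = -111 + 86*(1227/53) = -111 + 105522/53 = 99639/53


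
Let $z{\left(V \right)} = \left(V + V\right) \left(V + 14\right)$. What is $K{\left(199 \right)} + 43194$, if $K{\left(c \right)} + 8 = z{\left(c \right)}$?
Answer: $127960$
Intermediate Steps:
$z{\left(V \right)} = 2 V \left(14 + V\right)$
$K{\left(c \right)} = -8 + 2 c \left(14 + c\right)$
$K{\left(199 \right)} + 43194 = \left(-8 + 2 \cdot 199 \left(14 + 199\right)\right) + 43194 = \left(-8 + 2 \cdot 199 \cdot 213\right) + 43194 = \left(-8 + 84774\right) + 43194 = 84766 + 43194 = 127960$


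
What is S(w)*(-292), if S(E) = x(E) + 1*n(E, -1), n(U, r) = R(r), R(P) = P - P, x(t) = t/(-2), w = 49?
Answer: 7154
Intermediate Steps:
x(t) = -t/2 (x(t) = t*(-½) = -t/2)
R(P) = 0
n(U, r) = 0
S(E) = -E/2 (S(E) = -E/2 + 1*0 = -E/2 + 0 = -E/2)
S(w)*(-292) = -½*49*(-292) = -49/2*(-292) = 7154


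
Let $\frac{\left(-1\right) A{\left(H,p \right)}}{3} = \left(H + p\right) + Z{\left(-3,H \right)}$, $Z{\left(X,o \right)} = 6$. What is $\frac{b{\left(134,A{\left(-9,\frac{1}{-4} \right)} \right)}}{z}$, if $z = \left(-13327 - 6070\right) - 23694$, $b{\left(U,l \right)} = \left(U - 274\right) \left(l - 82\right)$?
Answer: $- \frac{10115}{43091} \approx -0.23474$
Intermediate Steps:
$A{\left(H,p \right)} = -18 - 3 H - 3 p$ ($A{\left(H,p \right)} = - 3 \left(\left(H + p\right) + 6\right) = - 3 \left(6 + H + p\right) = -18 - 3 H - 3 p$)
$b{\left(U,l \right)} = \left(-274 + U\right) \left(-82 + l\right)$
$z = -43091$ ($z = \left(-13327 + \left(-14018 + 7948\right)\right) - 23694 = \left(-13327 - 6070\right) - 23694 = -19397 - 23694 = -43091$)
$\frac{b{\left(134,A{\left(-9,\frac{1}{-4} \right)} \right)}}{z} = \frac{22468 - 274 \left(-18 - -27 - \frac{3}{-4}\right) - 10988 + 134 \left(-18 - -27 - \frac{3}{-4}\right)}{-43091} = \left(22468 - 274 \left(-18 + 27 - - \frac{3}{4}\right) - 10988 + 134 \left(-18 + 27 - - \frac{3}{4}\right)\right) \left(- \frac{1}{43091}\right) = \left(22468 - 274 \left(-18 + 27 + \frac{3}{4}\right) - 10988 + 134 \left(-18 + 27 + \frac{3}{4}\right)\right) \left(- \frac{1}{43091}\right) = \left(22468 - \frac{5343}{2} - 10988 + 134 \cdot \frac{39}{4}\right) \left(- \frac{1}{43091}\right) = \left(22468 - \frac{5343}{2} - 10988 + \frac{2613}{2}\right) \left(- \frac{1}{43091}\right) = 10115 \left(- \frac{1}{43091}\right) = - \frac{10115}{43091}$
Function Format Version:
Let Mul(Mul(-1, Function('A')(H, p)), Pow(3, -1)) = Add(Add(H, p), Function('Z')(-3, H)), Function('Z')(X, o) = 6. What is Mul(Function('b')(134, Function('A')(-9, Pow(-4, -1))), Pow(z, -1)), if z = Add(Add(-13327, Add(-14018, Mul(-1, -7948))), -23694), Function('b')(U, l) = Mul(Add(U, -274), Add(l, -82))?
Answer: Rational(-10115, 43091) ≈ -0.23474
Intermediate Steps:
Function('A')(H, p) = Add(-18, Mul(-3, H), Mul(-3, p)) (Function('A')(H, p) = Mul(-3, Add(Add(H, p), 6)) = Mul(-3, Add(6, H, p)) = Add(-18, Mul(-3, H), Mul(-3, p)))
Function('b')(U, l) = Mul(Add(-274, U), Add(-82, l))
z = -43091 (z = Add(Add(-13327, Add(-14018, 7948)), -23694) = Add(Add(-13327, -6070), -23694) = Add(-19397, -23694) = -43091)
Mul(Function('b')(134, Function('A')(-9, Pow(-4, -1))), Pow(z, -1)) = Mul(Add(22468, Mul(-274, Add(-18, Mul(-3, -9), Mul(-3, Pow(-4, -1)))), Mul(-82, 134), Mul(134, Add(-18, Mul(-3, -9), Mul(-3, Pow(-4, -1))))), Pow(-43091, -1)) = Mul(Add(22468, Mul(-274, Add(-18, 27, Mul(-3, Rational(-1, 4)))), -10988, Mul(134, Add(-18, 27, Mul(-3, Rational(-1, 4))))), Rational(-1, 43091)) = Mul(Add(22468, Mul(-274, Add(-18, 27, Rational(3, 4))), -10988, Mul(134, Add(-18, 27, Rational(3, 4)))), Rational(-1, 43091)) = Mul(Add(22468, Mul(-274, Rational(39, 4)), -10988, Mul(134, Rational(39, 4))), Rational(-1, 43091)) = Mul(Add(22468, Rational(-5343, 2), -10988, Rational(2613, 2)), Rational(-1, 43091)) = Mul(10115, Rational(-1, 43091)) = Rational(-10115, 43091)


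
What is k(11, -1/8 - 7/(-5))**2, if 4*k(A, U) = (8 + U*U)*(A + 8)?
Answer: 85625879161/40960000 ≈ 2090.5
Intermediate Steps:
k(A, U) = (8 + A)*(8 + U**2)/4 (k(A, U) = ((8 + U*U)*(A + 8))/4 = ((8 + U**2)*(8 + A))/4 = ((8 + A)*(8 + U**2))/4 = (8 + A)*(8 + U**2)/4)
k(11, -1/8 - 7/(-5))**2 = (16 + 2*11 + 2*(-1/8 - 7/(-5))**2 + (1/4)*11*(-1/8 - 7/(-5))**2)**2 = (16 + 22 + 2*(-1*1/8 - 7*(-1/5))**2 + (1/4)*11*(-1*1/8 - 7*(-1/5))**2)**2 = (16 + 22 + 2*(-1/8 + 7/5)**2 + (1/4)*11*(-1/8 + 7/5)**2)**2 = (16 + 22 + 2*(51/40)**2 + (1/4)*11*(51/40)**2)**2 = (16 + 22 + 2*(2601/1600) + (1/4)*11*(2601/1600))**2 = (16 + 22 + 2601/800 + 28611/6400)**2 = (292619/6400)**2 = 85625879161/40960000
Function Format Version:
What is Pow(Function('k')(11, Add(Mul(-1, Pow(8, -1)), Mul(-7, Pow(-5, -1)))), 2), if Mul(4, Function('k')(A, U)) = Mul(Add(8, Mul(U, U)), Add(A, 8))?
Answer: Rational(85625879161, 40960000) ≈ 2090.5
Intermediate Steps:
Function('k')(A, U) = Mul(Rational(1, 4), Add(8, A), Add(8, Pow(U, 2))) (Function('k')(A, U) = Mul(Rational(1, 4), Mul(Add(8, Mul(U, U)), Add(A, 8))) = Mul(Rational(1, 4), Mul(Add(8, Pow(U, 2)), Add(8, A))) = Mul(Rational(1, 4), Mul(Add(8, A), Add(8, Pow(U, 2)))) = Mul(Rational(1, 4), Add(8, A), Add(8, Pow(U, 2))))
Pow(Function('k')(11, Add(Mul(-1, Pow(8, -1)), Mul(-7, Pow(-5, -1)))), 2) = Pow(Add(16, Mul(2, 11), Mul(2, Pow(Add(Mul(-1, Pow(8, -1)), Mul(-7, Pow(-5, -1))), 2)), Mul(Rational(1, 4), 11, Pow(Add(Mul(-1, Pow(8, -1)), Mul(-7, Pow(-5, -1))), 2))), 2) = Pow(Add(16, 22, Mul(2, Pow(Add(Mul(-1, Rational(1, 8)), Mul(-7, Rational(-1, 5))), 2)), Mul(Rational(1, 4), 11, Pow(Add(Mul(-1, Rational(1, 8)), Mul(-7, Rational(-1, 5))), 2))), 2) = Pow(Add(16, 22, Mul(2, Pow(Add(Rational(-1, 8), Rational(7, 5)), 2)), Mul(Rational(1, 4), 11, Pow(Add(Rational(-1, 8), Rational(7, 5)), 2))), 2) = Pow(Add(16, 22, Mul(2, Pow(Rational(51, 40), 2)), Mul(Rational(1, 4), 11, Pow(Rational(51, 40), 2))), 2) = Pow(Add(16, 22, Mul(2, Rational(2601, 1600)), Mul(Rational(1, 4), 11, Rational(2601, 1600))), 2) = Pow(Add(16, 22, Rational(2601, 800), Rational(28611, 6400)), 2) = Pow(Rational(292619, 6400), 2) = Rational(85625879161, 40960000)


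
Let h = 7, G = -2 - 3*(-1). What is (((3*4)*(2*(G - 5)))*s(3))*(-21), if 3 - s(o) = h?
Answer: -8064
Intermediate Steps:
G = 1 (G = -2 + 3 = 1)
s(o) = -4 (s(o) = 3 - 1*7 = 3 - 7 = -4)
(((3*4)*(2*(G - 5)))*s(3))*(-21) = (((3*4)*(2*(1 - 5)))*(-4))*(-21) = ((12*(2*(-4)))*(-4))*(-21) = ((12*(-8))*(-4))*(-21) = -96*(-4)*(-21) = 384*(-21) = -8064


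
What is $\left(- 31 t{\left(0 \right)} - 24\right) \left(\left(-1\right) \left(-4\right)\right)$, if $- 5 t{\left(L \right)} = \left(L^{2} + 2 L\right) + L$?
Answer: $-96$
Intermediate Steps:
$t{\left(L \right)} = - \frac{3 L}{5} - \frac{L^{2}}{5}$ ($t{\left(L \right)} = - \frac{\left(L^{2} + 2 L\right) + L}{5} = - \frac{L^{2} + 3 L}{5} = - \frac{3 L}{5} - \frac{L^{2}}{5}$)
$\left(- 31 t{\left(0 \right)} - 24\right) \left(\left(-1\right) \left(-4\right)\right) = \left(- 31 \left(\left(- \frac{1}{5}\right) 0 \left(3 + 0\right)\right) - 24\right) \left(\left(-1\right) \left(-4\right)\right) = \left(- 31 \left(\left(- \frac{1}{5}\right) 0 \cdot 3\right) - 24\right) 4 = \left(\left(-31\right) 0 - 24\right) 4 = \left(0 - 24\right) 4 = \left(-24\right) 4 = -96$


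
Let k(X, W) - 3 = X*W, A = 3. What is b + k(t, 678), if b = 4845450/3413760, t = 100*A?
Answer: 23145795691/113792 ≈ 2.0340e+5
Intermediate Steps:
t = 300 (t = 100*3 = 300)
k(X, W) = 3 + W*X (k(X, W) = 3 + X*W = 3 + W*X)
b = 161515/113792 (b = 4845450*(1/3413760) = 161515/113792 ≈ 1.4194)
b + k(t, 678) = 161515/113792 + (3 + 678*300) = 161515/113792 + (3 + 203400) = 161515/113792 + 203403 = 23145795691/113792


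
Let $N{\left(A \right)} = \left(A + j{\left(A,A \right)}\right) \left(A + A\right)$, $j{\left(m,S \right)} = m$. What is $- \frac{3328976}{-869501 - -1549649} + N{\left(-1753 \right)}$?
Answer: $\frac{298585727584}{24291} \approx 1.2292 \cdot 10^{7}$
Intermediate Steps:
$N{\left(A \right)} = 4 A^{2}$ ($N{\left(A \right)} = \left(A + A\right) \left(A + A\right) = 2 A 2 A = 4 A^{2}$)
$- \frac{3328976}{-869501 - -1549649} + N{\left(-1753 \right)} = - \frac{3328976}{-869501 - -1549649} + 4 \left(-1753\right)^{2} = - \frac{3328976}{-869501 + 1549649} + 4 \cdot 3073009 = - \frac{3328976}{680148} + 12292036 = \left(-3328976\right) \frac{1}{680148} + 12292036 = - \frac{118892}{24291} + 12292036 = \frac{298585727584}{24291}$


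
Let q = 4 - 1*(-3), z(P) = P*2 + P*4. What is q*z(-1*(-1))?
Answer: 42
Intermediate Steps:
z(P) = 6*P (z(P) = 2*P + 4*P = 6*P)
q = 7 (q = 4 + 3 = 7)
q*z(-1*(-1)) = 7*(6*(-1*(-1))) = 7*(6*1) = 7*6 = 42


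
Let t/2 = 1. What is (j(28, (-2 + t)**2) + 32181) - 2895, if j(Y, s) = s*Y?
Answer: 29286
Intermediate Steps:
t = 2 (t = 2*1 = 2)
j(Y, s) = Y*s
(j(28, (-2 + t)**2) + 32181) - 2895 = (28*(-2 + 2)**2 + 32181) - 2895 = (28*0**2 + 32181) - 2895 = (28*0 + 32181) - 2895 = (0 + 32181) - 2895 = 32181 - 2895 = 29286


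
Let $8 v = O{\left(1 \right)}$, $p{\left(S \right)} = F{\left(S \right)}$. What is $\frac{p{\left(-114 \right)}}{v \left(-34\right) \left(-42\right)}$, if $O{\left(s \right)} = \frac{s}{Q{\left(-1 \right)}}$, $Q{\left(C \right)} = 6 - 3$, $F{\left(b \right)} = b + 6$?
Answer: $- \frac{216}{119} \approx -1.8151$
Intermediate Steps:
$F{\left(b \right)} = 6 + b$
$Q{\left(C \right)} = 3$ ($Q{\left(C \right)} = 6 - 3 = 3$)
$p{\left(S \right)} = 6 + S$
$O{\left(s \right)} = \frac{s}{3}$
$v = \frac{1}{24}$ ($v = \frac{\frac{1}{3} \cdot 1}{8} = \frac{1}{8} \cdot \frac{1}{3} = \frac{1}{24} \approx 0.041667$)
$\frac{p{\left(-114 \right)}}{v \left(-34\right) \left(-42\right)} = \frac{6 - 114}{\frac{1}{24} \left(-34\right) \left(-42\right)} = - \frac{108}{\left(- \frac{17}{12}\right) \left(-42\right)} = - \frac{108}{\frac{119}{2}} = \left(-108\right) \frac{2}{119} = - \frac{216}{119}$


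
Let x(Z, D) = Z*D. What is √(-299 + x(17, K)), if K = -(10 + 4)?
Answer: I*√537 ≈ 23.173*I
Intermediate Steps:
K = -14 (K = -1*14 = -14)
x(Z, D) = D*Z
√(-299 + x(17, K)) = √(-299 - 14*17) = √(-299 - 238) = √(-537) = I*√537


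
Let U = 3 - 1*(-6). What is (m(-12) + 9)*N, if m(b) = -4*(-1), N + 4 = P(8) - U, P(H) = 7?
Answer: -78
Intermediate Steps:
U = 9 (U = 3 + 6 = 9)
N = -6 (N = -4 + (7 - 1*9) = -4 + (7 - 9) = -4 - 2 = -6)
m(b) = 4
(m(-12) + 9)*N = (4 + 9)*(-6) = 13*(-6) = -78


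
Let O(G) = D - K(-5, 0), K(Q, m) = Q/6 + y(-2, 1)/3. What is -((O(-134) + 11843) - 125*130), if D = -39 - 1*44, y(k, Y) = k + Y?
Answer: 26933/6 ≈ 4488.8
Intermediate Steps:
y(k, Y) = Y + k
K(Q, m) = -1/3 + Q/6 (K(Q, m) = Q/6 + (1 - 2)/3 = Q*(1/6) - 1*1/3 = Q/6 - 1/3 = -1/3 + Q/6)
D = -83 (D = -39 - 44 = -83)
O(G) = -491/6 (O(G) = -83 - (-1/3 + (1/6)*(-5)) = -83 - (-1/3 - 5/6) = -83 - 1*(-7/6) = -83 + 7/6 = -491/6)
-((O(-134) + 11843) - 125*130) = -((-491/6 + 11843) - 125*130) = -(70567/6 - 16250) = -1*(-26933/6) = 26933/6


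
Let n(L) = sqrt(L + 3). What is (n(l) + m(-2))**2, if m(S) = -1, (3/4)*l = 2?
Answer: (3 - sqrt(51))**2/9 ≈ 1.9057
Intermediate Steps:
l = 8/3 (l = (4/3)*2 = 8/3 ≈ 2.6667)
n(L) = sqrt(3 + L)
(n(l) + m(-2))**2 = (sqrt(3 + 8/3) - 1)**2 = (sqrt(17/3) - 1)**2 = (sqrt(51)/3 - 1)**2 = (-1 + sqrt(51)/3)**2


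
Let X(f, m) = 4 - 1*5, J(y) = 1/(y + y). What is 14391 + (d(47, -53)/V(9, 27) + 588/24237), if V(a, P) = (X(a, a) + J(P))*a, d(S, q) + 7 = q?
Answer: 6164957945/428187 ≈ 14398.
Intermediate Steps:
J(y) = 1/(2*y)
d(S, q) = -7 + q
X(f, m) = -1 (X(f, m) = 4 - 5 = -1)
V(a, P) = a*(-1 + 1/(2*P)) (V(a, P) = (-1 + 1/(2*P))*a = a*(-1 + 1/(2*P)))
14391 + (d(47, -53)/V(9, 27) + 588/24237) = 14391 + ((-7 - 53)/(-1*9 + (1/2)*9/27) + 588/24237) = 14391 + (-60/(-9 + (1/2)*9*(1/27)) + 588*(1/24237)) = 14391 + (-60/(-9 + 1/6) + 196/8079) = 14391 + (-60/(-53/6) + 196/8079) = 14391 + (-60*(-6/53) + 196/8079) = 14391 + (360/53 + 196/8079) = 14391 + 2918828/428187 = 6164957945/428187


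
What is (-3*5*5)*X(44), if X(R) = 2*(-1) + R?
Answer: -3150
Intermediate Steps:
X(R) = -2 + R
(-3*5*5)*X(44) = (-3*5*5)*(-2 + 44) = -15*5*42 = -75*42 = -3150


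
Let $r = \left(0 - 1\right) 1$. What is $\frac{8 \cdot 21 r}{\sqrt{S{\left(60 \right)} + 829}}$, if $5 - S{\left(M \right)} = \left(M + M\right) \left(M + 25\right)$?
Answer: $\frac{4 i \sqrt{9366}}{223} \approx 1.7359 i$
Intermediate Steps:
$r = -1$ ($r = \left(-1\right) 1 = -1$)
$S{\left(M \right)} = 5 - 2 M \left(25 + M\right)$ ($S{\left(M \right)} = 5 - \left(M + M\right) \left(M + 25\right) = 5 - 2 M \left(25 + M\right)$)
$\frac{8 \cdot 21 r}{\sqrt{S{\left(60 \right)} + 829}} = \frac{8 \cdot 21 \left(-1\right)}{\sqrt{\left(5 - 3000 - 2 \cdot 60^{2}\right) + 829}} = \frac{168 \left(-1\right)}{\sqrt{\left(5 - 3000 - 7200\right) + 829}} = - \frac{168}{\sqrt{\left(5 - 3000 - 7200\right) + 829}} = - \frac{168}{\sqrt{-10195 + 829}} = - \frac{168}{\sqrt{-9366}} = - \frac{168}{i \sqrt{9366}} = - 168 \left(- \frac{i \sqrt{9366}}{9366}\right) = \frac{4 i \sqrt{9366}}{223}$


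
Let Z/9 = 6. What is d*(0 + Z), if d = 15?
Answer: 810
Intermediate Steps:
Z = 54 (Z = 9*6 = 54)
d*(0 + Z) = 15*(0 + 54) = 15*54 = 810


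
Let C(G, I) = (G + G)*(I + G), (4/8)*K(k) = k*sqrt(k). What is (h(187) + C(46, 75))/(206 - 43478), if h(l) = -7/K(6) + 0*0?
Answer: -2783/10818 + 7*sqrt(6)/3115584 ≈ -0.25725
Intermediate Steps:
K(k) = 2*k**(3/2) (K(k) = 2*(k*sqrt(k)) = 2*k**(3/2))
C(G, I) = 2*G*(G + I) (C(G, I) = (2*G)*(G + I) = 2*G*(G + I))
h(l) = -7*sqrt(6)/72 (h(l) = -7*sqrt(6)/72 + 0*0 = -7*sqrt(6)/72 + 0 = -7*sqrt(6)/72)
(h(187) + C(46, 75))/(206 - 43478) = (-7*sqrt(6)/72 + 2*46*(46 + 75))/(206 - 43478) = (-7*sqrt(6)/72 + 2*46*121)/(-43272) = (-7*sqrt(6)/72 + 11132)*(-1/43272) = (11132 - 7*sqrt(6)/72)*(-1/43272) = -2783/10818 + 7*sqrt(6)/3115584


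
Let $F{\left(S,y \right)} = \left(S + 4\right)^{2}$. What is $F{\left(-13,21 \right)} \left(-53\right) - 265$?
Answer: $-4558$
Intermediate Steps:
$F{\left(S,y \right)} = \left(4 + S\right)^{2}$
$F{\left(-13,21 \right)} \left(-53\right) - 265 = \left(4 - 13\right)^{2} \left(-53\right) - 265 = \left(-9\right)^{2} \left(-53\right) - 265 = 81 \left(-53\right) - 265 = -4293 - 265 = -4558$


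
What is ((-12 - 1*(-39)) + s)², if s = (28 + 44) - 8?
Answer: 8281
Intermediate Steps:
s = 64 (s = 72 - 8 = 64)
((-12 - 1*(-39)) + s)² = ((-12 - 1*(-39)) + 64)² = ((-12 + 39) + 64)² = (27 + 64)² = 91² = 8281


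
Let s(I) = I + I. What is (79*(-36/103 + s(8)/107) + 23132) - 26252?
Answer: -34559636/11021 ≈ -3135.8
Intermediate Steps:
s(I) = 2*I
(79*(-36/103 + s(8)/107) + 23132) - 26252 = (79*(-36/103 + (2*8)/107) + 23132) - 26252 = (79*(-36*1/103 + 16*(1/107)) + 23132) - 26252 = (79*(-36/103 + 16/107) + 23132) - 26252 = (79*(-2204/11021) + 23132) - 26252 = (-174116/11021 + 23132) - 26252 = 254763656/11021 - 26252 = -34559636/11021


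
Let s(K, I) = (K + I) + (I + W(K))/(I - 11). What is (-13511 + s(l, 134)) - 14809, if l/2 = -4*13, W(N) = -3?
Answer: -3479539/123 ≈ -28289.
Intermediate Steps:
l = -104 (l = 2*(-4*13) = 2*(-52) = -104)
s(K, I) = I + K + (-3 + I)/(-11 + I) (s(K, I) = (K + I) + (I - 3)/(I - 11) = (I + K) + (-3 + I)/(-11 + I) = I + K + (-3 + I)/(-11 + I))
(-13511 + s(l, 134)) - 14809 = (-13511 + (-3 + 134**2 - 11*(-104) - 10*134 + 134*(-104))/(-11 + 134)) - 14809 = (-13511 + (-3 + 17956 + 1144 - 1340 - 13936)/123) - 14809 = (-13511 + (1/123)*3821) - 14809 = (-13511 + 3821/123) - 14809 = -1658032/123 - 14809 = -3479539/123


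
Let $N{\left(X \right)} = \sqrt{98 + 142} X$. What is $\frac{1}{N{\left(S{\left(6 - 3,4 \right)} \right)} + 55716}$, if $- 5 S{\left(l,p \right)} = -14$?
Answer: $\frac{23215}{1293446156} - \frac{7 \sqrt{15}}{1940169234} \approx 1.7934 \cdot 10^{-5}$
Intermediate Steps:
$S{\left(l,p \right)} = \frac{14}{5}$ ($S{\left(l,p \right)} = \left(- \frac{1}{5}\right) \left(-14\right) = \frac{14}{5}$)
$N{\left(X \right)} = 4 X \sqrt{15}$ ($N{\left(X \right)} = \sqrt{240} X = 4 \sqrt{15} X = 4 X \sqrt{15}$)
$\frac{1}{N{\left(S{\left(6 - 3,4 \right)} \right)} + 55716} = \frac{1}{4 \cdot \frac{14}{5} \sqrt{15} + 55716} = \frac{1}{\frac{56 \sqrt{15}}{5} + 55716} = \frac{1}{55716 + \frac{56 \sqrt{15}}{5}}$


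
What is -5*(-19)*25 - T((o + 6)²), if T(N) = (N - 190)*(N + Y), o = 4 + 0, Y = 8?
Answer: 12095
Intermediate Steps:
o = 4
T(N) = (-190 + N)*(8 + N) (T(N) = (N - 190)*(N + 8) = (-190 + N)*(8 + N))
-5*(-19)*25 - T((o + 6)²) = -5*(-19)*25 - (-1520 + ((4 + 6)²)² - 182*(4 + 6)²) = 95*25 - (-1520 + (10²)² - 182*10²) = 2375 - (-1520 + 100² - 182*100) = 2375 - (-1520 + 10000 - 18200) = 2375 - 1*(-9720) = 2375 + 9720 = 12095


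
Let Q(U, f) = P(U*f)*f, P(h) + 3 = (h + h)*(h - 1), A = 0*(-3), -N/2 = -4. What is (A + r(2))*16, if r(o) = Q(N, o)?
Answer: 15264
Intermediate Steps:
N = 8 (N = -2*(-4) = 8)
A = 0
P(h) = -3 + 2*h*(-1 + h) (P(h) = -3 + (h + h)*(h - 1) = -3 + (2*h)*(-1 + h) = -3 + 2*h*(-1 + h))
Q(U, f) = f*(-3 - 2*U*f + 2*U²*f²) (Q(U, f) = (-3 - 2*U*f + 2*(U*f)²)*f = (-3 - 2*U*f + 2*(U²*f²))*f = (-3 - 2*U*f + 2*U²*f²)*f = f*(-3 - 2*U*f + 2*U²*f²))
r(o) = o*(-3 - 16*o + 128*o²) (r(o) = o*(-3 - 2*8*o + 2*8²*o²) = o*(-3 - 16*o + 2*64*o²) = o*(-3 - 16*o + 128*o²))
(A + r(2))*16 = (0 + 2*(-3 - 16*2 + 128*2²))*16 = (0 + 2*(-3 - 32 + 128*4))*16 = (0 + 2*(-3 - 32 + 512))*16 = (0 + 2*477)*16 = (0 + 954)*16 = 954*16 = 15264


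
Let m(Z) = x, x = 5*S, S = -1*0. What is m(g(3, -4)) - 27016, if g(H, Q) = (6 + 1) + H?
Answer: -27016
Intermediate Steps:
S = 0
x = 0 (x = 5*0 = 0)
g(H, Q) = 7 + H
m(Z) = 0
m(g(3, -4)) - 27016 = 0 - 27016 = -27016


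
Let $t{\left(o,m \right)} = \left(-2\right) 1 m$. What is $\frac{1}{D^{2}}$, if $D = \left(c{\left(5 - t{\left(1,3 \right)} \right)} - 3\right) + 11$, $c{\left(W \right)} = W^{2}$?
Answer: $\frac{1}{16641} \approx 6.0093 \cdot 10^{-5}$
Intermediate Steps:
$t{\left(o,m \right)} = - 2 m$
$D = 129$ ($D = \left(\left(5 - \left(-2\right) 3\right)^{2} - 3\right) + 11 = \left(\left(5 - -6\right)^{2} - 3\right) + 11 = \left(\left(5 + 6\right)^{2} - 3\right) + 11 = \left(11^{2} - 3\right) + 11 = \left(121 - 3\right) + 11 = 118 + 11 = 129$)
$\frac{1}{D^{2}} = \frac{1}{129^{2}} = \frac{1}{16641}$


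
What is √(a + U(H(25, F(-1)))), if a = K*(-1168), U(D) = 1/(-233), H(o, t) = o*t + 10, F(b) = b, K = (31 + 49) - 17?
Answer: I*√3994802009/233 ≈ 271.26*I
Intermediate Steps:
K = 63 (K = 80 - 17 = 63)
H(o, t) = 10 + o*t
U(D) = -1/233
a = -73584 (a = 63*(-1168) = -73584)
√(a + U(H(25, F(-1)))) = √(-73584 - 1/233) = √(-17145073/233) = I*√3994802009/233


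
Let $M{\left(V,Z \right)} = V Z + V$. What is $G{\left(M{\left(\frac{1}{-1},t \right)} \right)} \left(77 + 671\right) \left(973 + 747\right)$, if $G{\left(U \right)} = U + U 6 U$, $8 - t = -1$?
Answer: $759070400$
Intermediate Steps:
$t = 9$ ($t = 8 - -1 = 8 + 1 = 9$)
$M{\left(V,Z \right)} = V + V Z$
$G{\left(U \right)} = U + 6 U^{2}$
$G{\left(M{\left(\frac{1}{-1},t \right)} \right)} \left(77 + 671\right) \left(973 + 747\right) = \frac{1 + 9}{-1} \left(1 + 6 \frac{1 + 9}{-1}\right) \left(77 + 671\right) \left(973 + 747\right) = \left(-1\right) 10 \left(1 + 6 \left(\left(-1\right) 10\right)\right) 748 \cdot 1720 = - 10 \left(1 + 6 \left(-10\right)\right) 1286560 = - 10 \left(1 - 60\right) 1286560 = \left(-10\right) \left(-59\right) 1286560 = 590 \cdot 1286560 = 759070400$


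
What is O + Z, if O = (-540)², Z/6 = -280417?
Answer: -1390902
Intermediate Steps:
Z = -1682502 (Z = 6*(-280417) = -1682502)
O = 291600
O + Z = 291600 - 1682502 = -1390902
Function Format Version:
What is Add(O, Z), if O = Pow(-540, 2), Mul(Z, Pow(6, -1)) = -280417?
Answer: -1390902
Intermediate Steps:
Z = -1682502 (Z = Mul(6, -280417) = -1682502)
O = 291600
Add(O, Z) = Add(291600, -1682502) = -1390902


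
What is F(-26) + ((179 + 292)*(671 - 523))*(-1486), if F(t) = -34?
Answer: -103586122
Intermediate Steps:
F(-26) + ((179 + 292)*(671 - 523))*(-1486) = -34 + ((179 + 292)*(671 - 523))*(-1486) = -34 + (471*148)*(-1486) = -34 + 69708*(-1486) = -34 - 103586088 = -103586122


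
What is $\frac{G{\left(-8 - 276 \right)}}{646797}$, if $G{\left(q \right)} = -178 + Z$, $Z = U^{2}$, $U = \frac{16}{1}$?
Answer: $\frac{26}{215599} \approx 0.00012059$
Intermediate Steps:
$U = 16$ ($U = 16 \cdot 1 = 16$)
$Z = 256$ ($Z = 16^{2} = 256$)
$G{\left(q \right)} = 78$ ($G{\left(q \right)} = -178 + 256 = 78$)
$\frac{G{\left(-8 - 276 \right)}}{646797} = \frac{78}{646797} = 78 \cdot \frac{1}{646797} = \frac{26}{215599}$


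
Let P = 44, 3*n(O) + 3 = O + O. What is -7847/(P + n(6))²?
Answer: -7847/2209 ≈ -3.5523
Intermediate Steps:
n(O) = -1 + 2*O/3 (n(O) = -1 + (O + O)/3 = -1 + (2*O)/3 = -1 + 2*O/3)
-7847/(P + n(6))² = -7847/(44 + (-1 + (⅔)*6))² = -7847/(44 + (-1 + 4))² = -7847/(44 + 3)² = -7847/(47²) = -7847/2209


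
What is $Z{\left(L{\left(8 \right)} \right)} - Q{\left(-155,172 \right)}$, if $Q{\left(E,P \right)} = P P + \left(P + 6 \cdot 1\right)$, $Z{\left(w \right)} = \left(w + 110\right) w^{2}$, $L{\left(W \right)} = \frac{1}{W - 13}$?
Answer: $- \frac{3719701}{125} \approx -29758.0$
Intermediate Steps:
$L{\left(W \right)} = \frac{1}{-13 + W}$
$Z{\left(w \right)} = w^{2} \left(110 + w\right)$ ($Z{\left(w \right)} = \left(110 + w\right) w^{2} = w^{2} \left(110 + w\right)$)
$Q{\left(E,P \right)} = 6 + P + P^{2}$ ($Q{\left(E,P \right)} = P^{2} + \left(P + 6\right) = P^{2} + \left(6 + P\right) = 6 + P + P^{2}$)
$Z{\left(L{\left(8 \right)} \right)} - Q{\left(-155,172 \right)} = \left(\frac{1}{-13 + 8}\right)^{2} \left(110 + \frac{1}{-13 + 8}\right) - \left(6 + 172 + 172^{2}\right) = \left(\frac{1}{-5}\right)^{2} \left(110 + \frac{1}{-5}\right) - \left(6 + 172 + 29584\right) = \left(- \frac{1}{5}\right)^{2} \left(110 - \frac{1}{5}\right) - 29762 = \frac{1}{25} \cdot \frac{549}{5} - 29762 = \frac{549}{125} - 29762 = - \frac{3719701}{125}$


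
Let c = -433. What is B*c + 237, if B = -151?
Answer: 65620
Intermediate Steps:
B*c + 237 = -151*(-433) + 237 = 65383 + 237 = 65620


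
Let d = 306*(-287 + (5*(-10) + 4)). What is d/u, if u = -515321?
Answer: 5994/30313 ≈ 0.19774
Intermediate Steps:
d = -101898 (d = 306*(-287 + (-50 + 4)) = 306*(-287 - 46) = 306*(-333) = -101898)
d/u = -101898/(-515321) = -101898*(-1/515321) = 5994/30313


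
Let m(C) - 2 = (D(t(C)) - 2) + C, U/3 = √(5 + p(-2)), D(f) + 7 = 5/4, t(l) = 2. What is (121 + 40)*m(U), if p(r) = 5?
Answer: -3703/4 + 483*√10 ≈ 601.63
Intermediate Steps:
D(f) = -23/4 (D(f) = -7 + 5/4 = -23/4)
U = 3*√10 (U = 3*√(5 + 5) = 3*√10 ≈ 9.4868)
m(C) = -23/4 + C (m(C) = 2 + ((-23/4 - 2) + C) = 2 + (-31/4 + C) = -23/4 + C)
(121 + 40)*m(U) = (121 + 40)*(-23/4 + 3*√10) = 161*(-23/4 + 3*√10) = -3703/4 + 483*√10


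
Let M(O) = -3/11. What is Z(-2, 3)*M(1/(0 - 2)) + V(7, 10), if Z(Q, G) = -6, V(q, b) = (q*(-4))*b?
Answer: -3062/11 ≈ -278.36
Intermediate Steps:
V(q, b) = -4*b*q (V(q, b) = (-4*q)*b = -4*b*q)
M(O) = -3/11 (M(O) = -3*1/11 = -3/11)
Z(-2, 3)*M(1/(0 - 2)) + V(7, 10) = -6*(-3/11) - 4*10*7 = 18/11 - 280 = -3062/11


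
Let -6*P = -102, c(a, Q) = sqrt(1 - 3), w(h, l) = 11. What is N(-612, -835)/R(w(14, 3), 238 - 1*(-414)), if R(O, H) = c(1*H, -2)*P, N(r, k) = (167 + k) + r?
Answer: 640*I*sqrt(2)/17 ≈ 53.241*I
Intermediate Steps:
c(a, Q) = I*sqrt(2) (c(a, Q) = sqrt(-2) = I*sqrt(2))
P = 17 (P = -1/6*(-102) = 17)
N(r, k) = 167 + k + r
R(O, H) = 17*I*sqrt(2) (R(O, H) = (I*sqrt(2))*17 = 17*I*sqrt(2))
N(-612, -835)/R(w(14, 3), 238 - 1*(-414)) = (167 - 835 - 612)/((17*I*sqrt(2))) = -(-640)*I*sqrt(2)/17 = 640*I*sqrt(2)/17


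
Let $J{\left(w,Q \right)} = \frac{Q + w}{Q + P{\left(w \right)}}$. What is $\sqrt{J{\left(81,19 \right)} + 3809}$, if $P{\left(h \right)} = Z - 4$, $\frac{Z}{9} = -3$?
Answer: $\frac{\sqrt{34206}}{3} \approx 61.65$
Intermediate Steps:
$Z = -27$ ($Z = 9 \left(-3\right) = -27$)
$P{\left(h \right)} = -31$ ($P{\left(h \right)} = -27 - 4 = -31$)
$J{\left(w,Q \right)} = \frac{Q + w}{-31 + Q}$ ($J{\left(w,Q \right)} = \frac{Q + w}{Q - 31} = \frac{Q + w}{-31 + Q}$)
$\sqrt{J{\left(81,19 \right)} + 3809} = \sqrt{\frac{19 + 81}{-31 + 19} + 3809} = \sqrt{\frac{1}{-12} \cdot 100 + 3809} = \sqrt{\left(- \frac{1}{12}\right) 100 + 3809} = \sqrt{- \frac{25}{3} + 3809} = \sqrt{\frac{11402}{3}} = \frac{\sqrt{34206}}{3}$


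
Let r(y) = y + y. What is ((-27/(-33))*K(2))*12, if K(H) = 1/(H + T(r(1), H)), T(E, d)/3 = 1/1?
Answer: 108/55 ≈ 1.9636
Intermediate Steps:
r(y) = 2*y
T(E, d) = 3 (T(E, d) = 3/1 = 3*1 = 3)
K(H) = 1/(3 + H) (K(H) = 1/(H + 3) = 1/(3 + H))
((-27/(-33))*K(2))*12 = ((-27/(-33))/(3 + 2))*12 = (-27*(-1/33)/5)*12 = ((9/11)*(⅕))*12 = (9/55)*12 = 108/55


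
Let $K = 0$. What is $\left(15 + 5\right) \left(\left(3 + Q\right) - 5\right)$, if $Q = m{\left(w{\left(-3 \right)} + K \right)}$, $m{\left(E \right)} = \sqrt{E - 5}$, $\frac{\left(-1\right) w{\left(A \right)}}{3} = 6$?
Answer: $-40 + 20 i \sqrt{23} \approx -40.0 + 95.917 i$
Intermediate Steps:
$w{\left(A \right)} = -18$ ($w{\left(A \right)} = \left(-3\right) 6 = -18$)
$m{\left(E \right)} = \sqrt{-5 + E}$
$Q = i \sqrt{23}$ ($Q = \sqrt{-5 + \left(-18 + 0\right)} = \sqrt{-5 - 18} = \sqrt{-23} = i \sqrt{23} \approx 4.7958 i$)
$\left(15 + 5\right) \left(\left(3 + Q\right) - 5\right) = \left(15 + 5\right) \left(\left(3 + i \sqrt{23}\right) - 5\right) = 20 \left(-2 + i \sqrt{23}\right) = -40 + 20 i \sqrt{23}$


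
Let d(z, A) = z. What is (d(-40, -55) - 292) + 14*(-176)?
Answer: -2796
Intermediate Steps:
(d(-40, -55) - 292) + 14*(-176) = (-40 - 292) + 14*(-176) = -332 - 2464 = -2796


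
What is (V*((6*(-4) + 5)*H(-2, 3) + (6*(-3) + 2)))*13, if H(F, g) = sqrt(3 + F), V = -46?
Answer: 20930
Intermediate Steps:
(V*((6*(-4) + 5)*H(-2, 3) + (6*(-3) + 2)))*13 = -46*((6*(-4) + 5)*sqrt(3 - 2) + (6*(-3) + 2))*13 = -46*((-24 + 5)*sqrt(1) + (-18 + 2))*13 = -46*(-19*1 - 16)*13 = -46*(-19 - 16)*13 = -46*(-35)*13 = 1610*13 = 20930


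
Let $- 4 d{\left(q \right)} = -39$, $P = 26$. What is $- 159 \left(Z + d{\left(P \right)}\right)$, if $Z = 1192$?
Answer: $- \frac{764313}{4} \approx -1.9108 \cdot 10^{5}$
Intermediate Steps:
$d{\left(q \right)} = \frac{39}{4}$ ($d{\left(q \right)} = \left(- \frac{1}{4}\right) \left(-39\right) = \frac{39}{4}$)
$- 159 \left(Z + d{\left(P \right)}\right) = - 159 \left(1192 + \frac{39}{4}\right) = \left(-159\right) \frac{4807}{4} = - \frac{764313}{4}$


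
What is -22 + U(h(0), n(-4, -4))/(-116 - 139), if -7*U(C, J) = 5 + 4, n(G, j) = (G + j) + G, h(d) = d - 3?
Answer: -13087/595 ≈ -21.995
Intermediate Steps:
h(d) = -3 + d
n(G, j) = j + 2*G
U(C, J) = -9/7 (U(C, J) = -(5 + 4)/7 = -⅐*9 = -9/7)
-22 + U(h(0), n(-4, -4))/(-116 - 139) = -22 - 9/(7*(-116 - 139)) = -22 - 9/7/(-255) = -22 - 9/7*(-1/255) = -22 + 3/595 = -13087/595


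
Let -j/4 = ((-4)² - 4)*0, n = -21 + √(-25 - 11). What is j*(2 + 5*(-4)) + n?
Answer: -21 + 6*I ≈ -21.0 + 6.0*I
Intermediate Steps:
n = -21 + 6*I (n = -21 + √(-36) = -21 + 6*I ≈ -21.0 + 6.0*I)
j = 0 (j = -4*((-4)² - 4)*0 = -4*(16 - 4)*0 = -48*0 = -4*0 = 0)
j*(2 + 5*(-4)) + n = 0*(2 + 5*(-4)) + (-21 + 6*I) = 0*(2 - 20) + (-21 + 6*I) = 0*(-18) + (-21 + 6*I) = 0 + (-21 + 6*I) = -21 + 6*I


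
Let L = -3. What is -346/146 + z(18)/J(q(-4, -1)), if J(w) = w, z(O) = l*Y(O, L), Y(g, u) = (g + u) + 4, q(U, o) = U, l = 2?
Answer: -1733/146 ≈ -11.870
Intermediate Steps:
Y(g, u) = 4 + g + u
z(O) = 2 + 2*O (z(O) = 2*(4 + O - 3) = 2*(1 + O) = 2 + 2*O)
-346/146 + z(18)/J(q(-4, -1)) = -346/146 + (2 + 2*18)/(-4) = -346*1/146 + (2 + 36)*(-¼) = -173/73 + 38*(-¼) = -173/73 - 19/2 = -1733/146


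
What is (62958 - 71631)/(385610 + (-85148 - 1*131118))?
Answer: -59/1152 ≈ -0.051215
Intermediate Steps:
(62958 - 71631)/(385610 + (-85148 - 1*131118)) = -8673/(385610 + (-85148 - 131118)) = -8673/(385610 - 216266) = -8673/169344 = -8673*1/169344 = -59/1152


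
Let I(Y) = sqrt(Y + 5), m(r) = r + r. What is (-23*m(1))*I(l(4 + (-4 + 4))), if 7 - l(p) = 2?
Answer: -46*sqrt(10) ≈ -145.46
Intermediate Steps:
m(r) = 2*r
l(p) = 5 (l(p) = 7 - 1*2 = 7 - 2 = 5)
I(Y) = sqrt(5 + Y)
(-23*m(1))*I(l(4 + (-4 + 4))) = (-46)*sqrt(5 + 5) = (-23*2)*sqrt(10) = -46*sqrt(10)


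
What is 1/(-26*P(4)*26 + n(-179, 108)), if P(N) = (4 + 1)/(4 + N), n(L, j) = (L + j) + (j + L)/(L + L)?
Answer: -179/88301 ≈ -0.0020272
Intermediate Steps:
n(L, j) = L + j + (L + j)/(2*L) (n(L, j) = (L + j) + (L + j)/((2*L)) = (L + j) + (L + j)*(1/(2*L)) = (L + j) + (L + j)/(2*L) = L + j + (L + j)/(2*L))
P(N) = 5/(4 + N)
1/(-26*P(4)*26 + n(-179, 108)) = 1/(-130/(4 + 4)*26 + (1/2 - 179 + 108 + (1/2)*108/(-179))) = 1/(-130/8*26 + (1/2 - 179 + 108 + (1/2)*108*(-1/179))) = 1/(-130/8*26 + (1/2 - 179 + 108 - 54/179)) = 1/(-26*5/8*26 - 25347/358) = 1/(-65/4*26 - 25347/358) = 1/(-845/2 - 25347/358) = 1/(-88301/179) = -179/88301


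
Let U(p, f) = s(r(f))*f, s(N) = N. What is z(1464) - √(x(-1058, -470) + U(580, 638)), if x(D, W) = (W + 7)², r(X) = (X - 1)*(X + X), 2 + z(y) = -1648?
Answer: -1650 - 5*√20751537 ≈ -24427.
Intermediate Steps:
z(y) = -1650 (z(y) = -2 - 1648 = -1650)
r(X) = 2*X*(-1 + X) (r(X) = (-1 + X)*(2*X) = 2*X*(-1 + X))
U(p, f) = 2*f²*(-1 + f) (U(p, f) = (2*f*(-1 + f))*f = 2*f²*(-1 + f))
x(D, W) = (7 + W)²
z(1464) - √(x(-1058, -470) + U(580, 638)) = -1650 - √((7 - 470)² + 2*638²*(-1 + 638)) = -1650 - √((-463)² + 2*407044*637) = -1650 - √(214369 + 518574056) = -1650 - √518788425 = -1650 - 5*√20751537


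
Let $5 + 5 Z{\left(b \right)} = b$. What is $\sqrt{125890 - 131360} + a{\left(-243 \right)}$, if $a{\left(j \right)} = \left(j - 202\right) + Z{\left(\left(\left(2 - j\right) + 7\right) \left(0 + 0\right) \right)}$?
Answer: $-446 + i \sqrt{5470} \approx -446.0 + 73.959 i$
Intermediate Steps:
$Z{\left(b \right)} = -1 + \frac{b}{5}$
$a{\left(j \right)} = -203 + j$ ($a{\left(j \right)} = \left(j - 202\right) + \left(-1 + \frac{\left(\left(2 - j\right) + 7\right) \left(0 + 0\right)}{5}\right) = \left(-202 + j\right) + \left(-1 + \frac{\left(9 - j\right) 0}{5}\right) = \left(-202 + j\right) + \left(-1 + \frac{1}{5} \cdot 0\right) = \left(-202 + j\right) + \left(-1 + 0\right) = \left(-202 + j\right) - 1 = -203 + j$)
$\sqrt{125890 - 131360} + a{\left(-243 \right)} = \sqrt{125890 - 131360} - 446 = \sqrt{-5470} - 446 = i \sqrt{5470} - 446 = -446 + i \sqrt{5470}$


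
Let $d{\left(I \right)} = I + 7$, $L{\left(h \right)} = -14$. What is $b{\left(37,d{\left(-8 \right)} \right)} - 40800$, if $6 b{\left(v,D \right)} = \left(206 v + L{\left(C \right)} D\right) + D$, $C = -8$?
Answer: $- \frac{79055}{2} \approx -39528.0$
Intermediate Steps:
$d{\left(I \right)} = 7 + I$
$b{\left(v,D \right)} = - \frac{13 D}{6} + \frac{103 v}{3}$ ($b{\left(v,D \right)} = \frac{\left(206 v - 14 D\right) + D}{6} = \frac{\left(- 14 D + 206 v\right) + D}{6} = \frac{- 13 D + 206 v}{6} = - \frac{13 D}{6} + \frac{103 v}{3}$)
$b{\left(37,d{\left(-8 \right)} \right)} - 40800 = \left(- \frac{13 \left(7 - 8\right)}{6} + \frac{103}{3} \cdot 37\right) - 40800 = \left(\left(- \frac{13}{6}\right) \left(-1\right) + \frac{3811}{3}\right) - 40800 = \left(\frac{13}{6} + \frac{3811}{3}\right) - 40800 = \frac{2545}{2} - 40800 = - \frac{79055}{2}$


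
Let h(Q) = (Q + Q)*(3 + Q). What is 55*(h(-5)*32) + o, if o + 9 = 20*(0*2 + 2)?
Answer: 35231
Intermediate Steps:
h(Q) = 2*Q*(3 + Q) (h(Q) = (2*Q)*(3 + Q) = 2*Q*(3 + Q))
o = 31 (o = -9 + 20*(0*2 + 2) = -9 + 20*(0 + 2) = -9 + 20*2 = -9 + 40 = 31)
55*(h(-5)*32) + o = 55*((2*(-5)*(3 - 5))*32) + 31 = 55*((2*(-5)*(-2))*32) + 31 = 55*(20*32) + 31 = 55*640 + 31 = 35200 + 31 = 35231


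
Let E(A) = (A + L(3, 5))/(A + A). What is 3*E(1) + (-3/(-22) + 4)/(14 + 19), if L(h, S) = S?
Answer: 6625/726 ≈ 9.1254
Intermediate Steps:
E(A) = (5 + A)/(2*A) (E(A) = (A + 5)/(A + A) = (5 + A)/((2*A)) = (5 + A)*(1/(2*A)) = (5 + A)/(2*A))
3*E(1) + (-3/(-22) + 4)/(14 + 19) = 3*((½)*(5 + 1)/1) + (-3/(-22) + 4)/(14 + 19) = 3*((½)*1*6) + (-3*(-1/22) + 4)/33 = 3*3 + (3/22 + 4)*(1/33) = 9 + (91/22)*(1/33) = 9 + 91/726 = 6625/726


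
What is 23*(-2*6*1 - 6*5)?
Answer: -966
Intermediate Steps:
23*(-2*6*1 - 6*5) = 23*(-12*1 - 30) = 23*(-12 - 30) = 23*(-42) = -966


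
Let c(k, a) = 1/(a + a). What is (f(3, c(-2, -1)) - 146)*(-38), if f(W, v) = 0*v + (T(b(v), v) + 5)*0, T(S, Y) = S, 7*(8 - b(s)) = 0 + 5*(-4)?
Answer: 5548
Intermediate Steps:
b(s) = 76/7 (b(s) = 8 - (0 + 5*(-4))/7 = 8 - (0 - 20)/7 = 8 - ⅐*(-20) = 8 + 20/7 = 76/7)
c(k, a) = 1/(2*a)
f(W, v) = 0 (f(W, v) = 0*v + (76/7 + 5)*0 = 0 + (111/7)*0 = 0 + 0 = 0)
(f(3, c(-2, -1)) - 146)*(-38) = (0 - 146)*(-38) = -146*(-38) = 5548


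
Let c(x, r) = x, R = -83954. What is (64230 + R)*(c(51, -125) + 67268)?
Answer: -1327799956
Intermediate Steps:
(64230 + R)*(c(51, -125) + 67268) = (64230 - 83954)*(51 + 67268) = -19724*67319 = -1327799956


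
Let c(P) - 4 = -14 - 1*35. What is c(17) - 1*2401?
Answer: -2446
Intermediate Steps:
c(P) = -45 (c(P) = 4 + (-14 - 1*35) = 4 + (-14 - 35) = 4 - 49 = -45)
c(17) - 1*2401 = -45 - 1*2401 = -45 - 2401 = -2446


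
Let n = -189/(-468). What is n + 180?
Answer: 9381/52 ≈ 180.40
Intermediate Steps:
n = 21/52 (n = -189*(-1/468) = 21/52 ≈ 0.40385)
n + 180 = 21/52 + 180 = 9381/52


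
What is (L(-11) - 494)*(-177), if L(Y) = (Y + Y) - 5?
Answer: 92217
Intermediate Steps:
L(Y) = -5 + 2*Y (L(Y) = 2*Y - 5 = -5 + 2*Y)
(L(-11) - 494)*(-177) = ((-5 + 2*(-11)) - 494)*(-177) = ((-5 - 22) - 494)*(-177) = (-27 - 494)*(-177) = -521*(-177) = 92217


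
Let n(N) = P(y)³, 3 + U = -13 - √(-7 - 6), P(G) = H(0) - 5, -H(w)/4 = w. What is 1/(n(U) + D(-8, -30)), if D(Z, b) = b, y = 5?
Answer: -1/155 ≈ -0.0064516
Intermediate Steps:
H(w) = -4*w
P(G) = -5 (P(G) = -4*0 - 5 = 0 - 5 = -5)
U = -16 - I*√13 (U = -3 + (-13 - √(-7 - 6)) = -3 + (-13 - √(-13)) = -3 + (-13 - I*√13) = -16 - I*√13 ≈ -16.0 - 3.6056*I)
n(N) = -125 (n(N) = (-5)³ = -125)
1/(n(U) + D(-8, -30)) = 1/(-125 - 30) = 1/(-155) = -1/155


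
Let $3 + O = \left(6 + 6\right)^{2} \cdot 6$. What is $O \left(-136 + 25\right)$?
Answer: $-95571$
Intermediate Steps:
$O = 861$ ($O = -3 + \left(6 + 6\right)^{2} \cdot 6 = -3 + 12^{2} \cdot 6 = -3 + 144 \cdot 6 = -3 + 864 = 861$)
$O \left(-136 + 25\right) = 861 \left(-136 + 25\right) = 861 \left(-111\right) = -95571$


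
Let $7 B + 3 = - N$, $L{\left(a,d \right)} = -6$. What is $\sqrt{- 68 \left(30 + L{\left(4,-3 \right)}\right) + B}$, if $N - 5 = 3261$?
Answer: $i \sqrt{2099} \approx 45.815 i$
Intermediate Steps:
$N = 3266$ ($N = 5 + 3261 = 3266$)
$B = -467$ ($B = - \frac{3}{7} + \frac{\left(-1\right) 3266}{7} = - \frac{3}{7} + \frac{1}{7} \left(-3266\right) = - \frac{3}{7} - \frac{3266}{7} = -467$)
$\sqrt{- 68 \left(30 + L{\left(4,-3 \right)}\right) + B} = \sqrt{- 68 \left(30 - 6\right) - 467} = \sqrt{\left(-68\right) 24 - 467} = \sqrt{-1632 - 467} = \sqrt{-2099} = i \sqrt{2099}$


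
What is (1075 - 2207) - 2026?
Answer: -3158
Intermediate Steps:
(1075 - 2207) - 2026 = -1132 - 2026 = -3158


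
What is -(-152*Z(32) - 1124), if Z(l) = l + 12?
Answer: 7812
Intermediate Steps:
Z(l) = 12 + l
-(-152*Z(32) - 1124) = -(-152*(12 + 32) - 1124) = -(-152*44 - 1124) = -(-6688 - 1124) = -1*(-7812) = 7812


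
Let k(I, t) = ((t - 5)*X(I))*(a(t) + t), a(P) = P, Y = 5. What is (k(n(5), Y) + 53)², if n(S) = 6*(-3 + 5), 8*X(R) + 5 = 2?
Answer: 2809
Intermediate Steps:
X(R) = -3/8 (X(R) = -5/8 + (⅛)*2 = -5/8 + ¼ = -3/8)
n(S) = 12 (n(S) = 6*2 = 12)
k(I, t) = 2*t*(15/8 - 3*t/8) (k(I, t) = ((t - 5)*(-3/8))*(t + t) = ((-5 + t)*(-3/8))*(2*t) = (15/8 - 3*t/8)*(2*t) = 2*t*(15/8 - 3*t/8))
(k(n(5), Y) + 53)² = ((¾)*5*(5 - 1*5) + 53)² = ((¾)*5*(5 - 5) + 53)² = ((¾)*5*0 + 53)² = (0 + 53)² = 53² = 2809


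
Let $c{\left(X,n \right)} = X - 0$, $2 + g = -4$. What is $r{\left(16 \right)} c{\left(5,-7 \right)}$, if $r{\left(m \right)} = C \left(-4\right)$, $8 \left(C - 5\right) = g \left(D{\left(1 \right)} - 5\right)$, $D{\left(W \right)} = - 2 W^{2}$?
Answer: $-205$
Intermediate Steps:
$g = -6$ ($g = -2 - 4 = -6$)
$c{\left(X,n \right)} = X$ ($c{\left(X,n \right)} = X + 0 = X$)
$C = \frac{41}{4}$ ($C = 5 + \frac{\left(-6\right) \left(- 2 \cdot 1^{2} - 5\right)}{8} = 5 + \frac{\left(-6\right) \left(\left(-2\right) 1 - 5\right)}{8} = 5 + \frac{\left(-6\right) \left(-2 - 5\right)}{8} = 5 + \frac{\left(-6\right) \left(-7\right)}{8} = 5 + \frac{1}{8} \cdot 42 = 5 + \frac{21}{4} = \frac{41}{4} \approx 10.25$)
$r{\left(m \right)} = -41$ ($r{\left(m \right)} = \frac{41}{4} \left(-4\right) = -41$)
$r{\left(16 \right)} c{\left(5,-7 \right)} = \left(-41\right) 5 = -205$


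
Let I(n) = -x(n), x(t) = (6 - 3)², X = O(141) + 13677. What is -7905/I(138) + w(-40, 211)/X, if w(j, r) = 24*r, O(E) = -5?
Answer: 4505114/5127 ≈ 878.70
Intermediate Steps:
X = 13672 (X = -5 + 13677 = 13672)
x(t) = 9 (x(t) = 3² = 9)
I(n) = -9 (I(n) = -1*9 = -9)
-7905/I(138) + w(-40, 211)/X = -7905/(-9) + (24*211)/13672 = -7905*(-⅑) + 5064*(1/13672) = 2635/3 + 633/1709 = 4505114/5127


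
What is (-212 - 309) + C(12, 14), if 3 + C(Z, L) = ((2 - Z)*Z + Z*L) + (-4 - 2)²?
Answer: -440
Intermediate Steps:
C(Z, L) = 33 + L*Z + Z*(2 - Z) (C(Z, L) = -3 + (((2 - Z)*Z + Z*L) + (-4 - 2)²) = -3 + ((Z*(2 - Z) + L*Z) + (-6)²) = -3 + ((L*Z + Z*(2 - Z)) + 36) = -3 + (36 + L*Z + Z*(2 - Z)) = 33 + L*Z + Z*(2 - Z))
(-212 - 309) + C(12, 14) = (-212 - 309) + (33 - 1*12² + 2*12 + 14*12) = -521 + (33 - 1*144 + 24 + 168) = -521 + (33 - 144 + 24 + 168) = -521 + 81 = -440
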